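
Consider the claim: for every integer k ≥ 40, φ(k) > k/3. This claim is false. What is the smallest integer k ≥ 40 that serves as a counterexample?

k = 40: φ(40) = 16 and 40/3 = 40/3, so φ(40) > 40/3.
k = 41: φ(41) = 40 and 41/3 = 41/3, so φ(41) > 41/3.
k = 42: φ(42) = 12 and 42/3 = 14, so φ(42) ≤ 42/3.

k = 42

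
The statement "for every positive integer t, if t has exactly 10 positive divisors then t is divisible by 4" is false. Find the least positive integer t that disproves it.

t = 48: τ(48) = 10; 48 mod 4 = 0.
t = 80: τ(80) = 10; 80 mod 4 = 0.
t = 112: τ(112) = 10; 112 mod 4 = 0.
t = 162: τ(162) = 10; 162 mod 4 = 2.
Hence t = 162 is a counterexample.

t = 162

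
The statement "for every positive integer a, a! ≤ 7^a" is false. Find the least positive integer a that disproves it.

a = 17

A counterexample is any positive integer a such that a! > 7^a; we check each in order.
For a = 1, 2, 3, 4, …, 14, 15, 16 the conclusion holds.
a = 17: a! = 355687428096000 and 7^a = 232630513987207, so 355687428096000 > 232630513987207.
Thus a = 17 disproves the claim, and no smaller a works.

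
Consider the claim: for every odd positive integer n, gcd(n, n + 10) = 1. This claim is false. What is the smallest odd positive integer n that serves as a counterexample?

n = 5

A counterexample is any odd positive integer n such that gcd(n, n + 10) > 1; we check each in order.
For n = 1, 3 the conclusion holds.
n = 5: gcd(5, 15) = 5.
Thus n = 5 disproves the claim, and no smaller n works.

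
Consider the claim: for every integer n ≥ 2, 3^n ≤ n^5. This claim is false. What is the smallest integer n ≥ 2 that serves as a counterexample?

n = 11

Check each integer n ≥ 2 in order until 3^n > n^5.
For n = 2, 3, 4, 5, 6, 7, 8, 9, 10 the conclusion holds.
n = 11: 3^n = 177147 and n^5 = 161051, so 177147 > 161051.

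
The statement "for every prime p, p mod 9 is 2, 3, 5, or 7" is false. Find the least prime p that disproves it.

p = 13

A counterexample is any prime p such that the claim fails; we check each in order.
For p = 2, 3, 5, 7, 11 the conclusion holds.
p = 13: 13 mod 9 = 4 — not in {2, 3, 5, 7}.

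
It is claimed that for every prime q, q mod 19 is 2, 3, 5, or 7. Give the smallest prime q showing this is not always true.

The first 4 eligible values, up to q = 7, all satisfy the conclusion.
q = 11: 11 mod 19 = 11 — not in {2, 3, 5, 7}.
Thus q = 11 disproves the claim, and no smaller q works.

q = 11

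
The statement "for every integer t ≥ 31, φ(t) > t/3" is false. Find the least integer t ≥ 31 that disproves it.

t = 36

Check each integer t ≥ 31 in order until the claim fails.
The first 5 eligible values, up to t = 35, all satisfy the conclusion.
t = 36: φ(36) = 12 and 36/3 = 12, so φ(36) ≤ 36/3.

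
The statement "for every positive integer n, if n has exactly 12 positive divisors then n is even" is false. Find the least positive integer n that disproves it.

n = 315

A counterexample is any positive integer n such that n has exactly 12 positive divisors but n is odd; we check each in order.
For n = 60, 72, 84, 90, …, 294, 306, 308 the conclusion holds.
n = 315: divisors of 315: 12 divisors; 315 is odd.
Thus n = 315 disproves the claim, and no smaller n works.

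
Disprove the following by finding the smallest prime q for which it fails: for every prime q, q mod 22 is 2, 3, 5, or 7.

A counterexample is any prime q such that the claim fails; we check each in order.
q = 2: 2 mod 22 = 2.
q = 3: 3 mod 22 = 3.
q = 5: 5 mod 22 = 5.
q = 7: 7 mod 22 = 7.
q = 11: 11 mod 22 = 11 — not in {2, 3, 5, 7}.
Thus q = 11 disproves the claim, and no smaller q works.

q = 11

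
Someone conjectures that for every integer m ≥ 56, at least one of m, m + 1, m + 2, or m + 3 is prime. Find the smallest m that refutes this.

Check each integer m ≥ 56 in order until m, m + 1, m + 2, m + 3 are all composite.
m = 56: 59 is prime.
m = 57: 59 is prime.
m = 58: 59 is prime.
m = 59: 59 is prime.
m = 60: 61 is prime.
m = 61: 61 is prime.
m = 62: 62 = 2 × 31; 63 = 3 × 21; 64 = 2 × 32; 65 = 5 × 13 — all composite.

m = 62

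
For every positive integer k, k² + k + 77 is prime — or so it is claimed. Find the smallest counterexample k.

k = 6

A counterexample is any positive integer k such that k² + k + 77 is not prime; we check each in order.
The first 5 eligible values, up to k = 5, all satisfy the conclusion.
k = 6: k² + k + 77 = 119 = 7 × 17, composite.
So k = 6 is the smallest counterexample.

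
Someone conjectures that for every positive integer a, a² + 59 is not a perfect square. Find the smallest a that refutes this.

A counterexample is any positive integer a such that a² + 59 is a perfect square; we check each in order.
For a = 1, 2, 3, 4, …, 26, 27, 28 the conclusion holds.
a = 29: 29² + 59 = 900 = 30², a perfect square.
So a = 29 is the smallest counterexample.

a = 29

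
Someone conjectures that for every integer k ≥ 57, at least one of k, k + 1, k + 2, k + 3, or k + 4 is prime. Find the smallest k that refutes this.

k = 62

Check each integer k ≥ 57 in order until k, k + 1, k + 2, k + 3, k + 4 are all composite.
k = 57: 59 is prime.
k = 58: 59 is prime.
k = 59: 59 is prime.
k = 60: 61 is prime.
k = 61: 61 is prime.
k = 62: 62 = 2 × 31; 63 = 3 × 21; 64 = 2 × 32; 65 = 5 × 13; 66 = 2 × 33 — all composite.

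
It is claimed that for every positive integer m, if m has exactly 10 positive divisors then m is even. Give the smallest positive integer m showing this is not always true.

A counterexample is any positive integer m such that m has exactly 10 positive divisors but m is odd; we check each in order.
For m = 48, 80, 112, 162, 176, 208, 272, 304, 368 the conclusion holds.
m = 405: divisors of 405: 10 divisors; 405 is odd.

m = 405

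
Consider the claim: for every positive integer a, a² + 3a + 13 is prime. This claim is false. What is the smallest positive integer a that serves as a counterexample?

a = 9

A counterexample is any positive integer a such that a² + 3a + 13 is not prime; we check each in order.
The first 8 eligible values, up to a = 8, all satisfy the conclusion.
a = 9: a² + 3a + 13 = 121 = 11 × 11, composite.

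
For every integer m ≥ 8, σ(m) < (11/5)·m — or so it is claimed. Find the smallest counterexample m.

m = 12

The first 4 eligible values, up to m = 11, all satisfy the conclusion.
m = 12: σ(12) = 28; 28 ≥ 132/5.
So m = 12 is the smallest counterexample.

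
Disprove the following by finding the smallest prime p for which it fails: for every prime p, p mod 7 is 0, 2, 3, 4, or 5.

Check each prime p in order until the claim fails.
The first 5 eligible values, up to p = 11, all satisfy the conclusion.
p = 13: 13 mod 7 = 6 — not in {0, 2, 3, 4, 5}.
Hence p = 13 is a counterexample.

p = 13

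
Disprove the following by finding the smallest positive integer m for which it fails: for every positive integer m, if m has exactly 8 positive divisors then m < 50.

m = 54

Check each positive integer m in order until m has exactly 8 positive divisors but the claim fails.
m = 24: τ(24) = 8; 24 < 50.
m = 30: τ(30) = 8; 30 < 50.
m = 40: τ(40) = 8; 40 < 50.
m = 42: τ(42) = 8; 42 < 50.
m = 54: τ(54) = 8; 54 ≥ 50.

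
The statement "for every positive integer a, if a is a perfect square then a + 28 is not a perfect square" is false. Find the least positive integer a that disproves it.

A counterexample is any positive integer a such that a is a perfect square but a + 28 is a perfect square; we check each in order.
For a = 1, 4, 9, 16, 25 the conclusion holds.
a = 36: 36 = 6² and 36 + 28 = 64 = 8².
So a = 36 is the smallest counterexample.

a = 36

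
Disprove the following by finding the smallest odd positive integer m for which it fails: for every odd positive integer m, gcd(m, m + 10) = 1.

m = 5

We need the least odd positive integer m for which gcd(m, m + 10) > 1.
For m = 1, 3 the conclusion holds.
m = 5: gcd(5, 15) = 5.
So m = 5 is the smallest counterexample.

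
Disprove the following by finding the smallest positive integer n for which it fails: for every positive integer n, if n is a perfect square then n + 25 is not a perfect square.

For n = 1, 4, 9, 16, …, 81, 100, 121 the conclusion holds.
n = 144: 144 = 12² and 144 + 25 = 169 = 13².

n = 144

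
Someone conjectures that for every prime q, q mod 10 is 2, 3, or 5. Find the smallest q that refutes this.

A counterexample is any prime q such that the claim fails; we check each in order.
q = 2: 2 mod 10 = 2.
q = 3: 3 mod 10 = 3.
q = 5: 5 mod 10 = 5.
q = 7: 7 mod 10 = 7 — not in {2, 3, 5}.
Hence q = 7 is a counterexample.

q = 7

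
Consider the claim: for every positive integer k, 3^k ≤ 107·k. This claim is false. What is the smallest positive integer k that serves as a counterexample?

k = 6

Check each positive integer k in order until 3^k > 107·k.
k = 1: 3^k = 3 and 107·k = 107, so 3 ≤ 107.
k = 2: 3^k = 9 and 107·k = 214, so 9 ≤ 214.
k = 3: 3^k = 27 and 107·k = 321, so 27 ≤ 321.
k = 4: 3^k = 81 and 107·k = 428, so 81 ≤ 428.
k = 5: 3^k = 243 and 107·k = 535, so 243 ≤ 535.
k = 6: 3^k = 729 and 107·k = 642, so 729 > 642.
Thus k = 6 disproves the claim, and no smaller k works.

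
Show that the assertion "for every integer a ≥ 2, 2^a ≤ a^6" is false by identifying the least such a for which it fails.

a = 30

Check each integer a ≥ 2 in order until 2^a > a^6.
For a = 2, 3, 4, 5, …, 27, 28, 29 the conclusion holds.
a = 30: 2^a = 1073741824 and a^6 = 729000000, so 1073741824 > 729000000.
Hence a = 30 is a counterexample.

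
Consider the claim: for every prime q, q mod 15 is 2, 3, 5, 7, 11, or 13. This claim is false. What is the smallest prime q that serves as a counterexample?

Check each prime q in order until the claim fails.
For q = 2, 3, 5, 7, 11, 13, 17 the conclusion holds.
q = 19: 19 mod 15 = 4 — not in {2, 3, 5, 7, 11, 13}.
So q = 19 is the smallest counterexample.

q = 19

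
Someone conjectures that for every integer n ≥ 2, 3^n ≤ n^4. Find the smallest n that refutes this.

Check each integer n ≥ 2 in order until 3^n > n^4.
For n = 2, 3, 4, 5, 6, 7 the conclusion holds.
n = 8: 3^n = 6561 and n^4 = 4096, so 6561 > 4096.

n = 8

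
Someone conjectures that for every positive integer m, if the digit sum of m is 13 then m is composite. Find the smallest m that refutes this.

A counterexample is any positive integer m such that the digit sum of m is 13 but m is prime; we check each in order.
m = 49: digit sum 13; 49 is composite.
m = 58: digit sum 13; 58 is composite.
m = 67: digit sum 13; 67 is prime, not composite.

m = 67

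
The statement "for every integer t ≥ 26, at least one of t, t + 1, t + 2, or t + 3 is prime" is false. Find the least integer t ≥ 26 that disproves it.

For t = 26, 27, 28, 29, 30, 31 the conclusion holds.
t = 32: 32 = 2 × 16; 33 = 3 × 11; 34 = 2 × 17; 35 = 5 × 7 — all composite.

t = 32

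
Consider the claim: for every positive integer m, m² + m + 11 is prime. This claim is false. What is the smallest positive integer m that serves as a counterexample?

m = 10

Check each positive integer m in order until m² + m + 11 is not prime.
The first 9 eligible values, up to m = 9, all satisfy the conclusion.
m = 10: m² + m + 11 = 121 = 11 × 11, composite.
Hence m = 10 is a counterexample.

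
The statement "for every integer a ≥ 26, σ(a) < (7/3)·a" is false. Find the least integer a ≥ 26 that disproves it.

A counterexample is any integer a ≥ 26 such that the claim fails; we check each in order.
For a = 26, 27, 28, 29 the conclusion holds.
a = 30: σ(30) = 72; 72 ≥ 70.

a = 30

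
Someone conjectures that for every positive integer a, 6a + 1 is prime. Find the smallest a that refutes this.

a = 4

Check each positive integer a in order until 6a + 1 is not prime.
a = 1: 6a + 1 = 7, prime.
a = 2: 6a + 1 = 13, prime.
a = 3: 6a + 1 = 19, prime.
a = 4: 6a + 1 = 25 = 5 × 5, composite.
Hence a = 4 is a counterexample.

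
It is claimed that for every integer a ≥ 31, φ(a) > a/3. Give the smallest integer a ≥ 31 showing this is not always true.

a = 36

We need the least integer a ≥ 31 for which the claim fails.
For a = 31, 32, 33, 34, 35 the conclusion holds.
a = 36: φ(36) = 12 and 36/3 = 12, so φ(36) ≤ 36/3.
Hence a = 36 is a counterexample.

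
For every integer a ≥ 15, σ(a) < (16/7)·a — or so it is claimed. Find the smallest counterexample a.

A counterexample is any integer a ≥ 15 such that the claim fails; we check each in order.
For a = 15, 16, 17, 18, 19, 20, 21, 22, 23 the conclusion holds.
a = 24: σ(24) = 60; 60 ≥ 384/7.

a = 24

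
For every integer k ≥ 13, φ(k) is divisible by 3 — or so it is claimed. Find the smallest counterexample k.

Check each integer k ≥ 13 in order until φ(k) is not divisible by 3.
k = 13: φ(13) = 12; 12 mod 3 = 0.
k = 14: φ(14) = 6; 6 mod 3 = 0.
k = 15: φ(15) = 8; 8 mod 3 = 2.

k = 15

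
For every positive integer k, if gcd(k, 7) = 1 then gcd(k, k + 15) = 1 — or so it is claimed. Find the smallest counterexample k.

k = 3

For k = 1, 2 the conclusion holds.
k = 3: gcd(3, 18) = 3.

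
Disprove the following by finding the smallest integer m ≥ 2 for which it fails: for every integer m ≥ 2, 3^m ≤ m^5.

m = 11

We need the least integer m ≥ 2 for which 3^m > m^5.
For m = 2, 3, 4, 5, 6, 7, 8, 9, 10 the conclusion holds.
m = 11: 3^m = 177147 and m^5 = 161051, so 177147 > 161051.
Thus m = 11 disproves the claim, and no smaller m works.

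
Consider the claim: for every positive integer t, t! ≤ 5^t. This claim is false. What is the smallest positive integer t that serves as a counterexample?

For t = 1, 2, 3, 4, …, 9, 10, 11 the conclusion holds.
t = 12: t! = 479001600 and 5^t = 244140625, so 479001600 > 244140625.
So t = 12 is the smallest counterexample.

t = 12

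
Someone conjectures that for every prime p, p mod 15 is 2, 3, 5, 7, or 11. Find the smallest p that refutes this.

Check each prime p in order until the claim fails.
The first 5 eligible values, up to p = 11, all satisfy the conclusion.
p = 13: 13 mod 15 = 13 — not in {2, 3, 5, 7, 11}.

p = 13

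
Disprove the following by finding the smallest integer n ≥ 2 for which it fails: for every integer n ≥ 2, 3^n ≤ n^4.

n = 8

The first 6 eligible values, up to n = 7, all satisfy the conclusion.
n = 8: 3^n = 6561 and n^4 = 4096, so 6561 > 4096.
Thus n = 8 disproves the claim, and no smaller n works.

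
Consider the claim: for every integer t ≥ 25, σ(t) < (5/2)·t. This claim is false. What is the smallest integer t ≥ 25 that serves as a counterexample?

The first 11 eligible values, up to t = 35, all satisfy the conclusion.
t = 36: σ(36) = 91; 91 ≥ 90.
Thus t = 36 disproves the claim, and no smaller t works.

t = 36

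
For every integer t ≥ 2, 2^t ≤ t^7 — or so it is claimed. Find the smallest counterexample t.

t = 37

A counterexample is any integer t ≥ 2 such that 2^t > t^7; we check each in order.
For t = 2, 3, 4, 5, …, 34, 35, 36 the conclusion holds.
t = 37: 2^t = 137438953472 and t^7 = 94931877133, so 137438953472 > 94931877133.
Thus t = 37 disproves the claim, and no smaller t works.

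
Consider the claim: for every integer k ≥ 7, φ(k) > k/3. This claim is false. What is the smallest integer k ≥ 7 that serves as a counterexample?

Check each integer k ≥ 7 in order until the claim fails.
For k = 7, 8, 9, 10, 11 the conclusion holds.
k = 12: φ(12) = 4 and 12/3 = 4, so φ(12) ≤ 12/3.
So k = 12 is the smallest counterexample.

k = 12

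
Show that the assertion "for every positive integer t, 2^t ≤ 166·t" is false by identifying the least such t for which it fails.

Check each positive integer t in order until 2^t > 166·t.
For t = 1, 2, 3, 4, 5, 6, 7, 8, 9, 10 the conclusion holds.
t = 11: 2^t = 2048 and 166·t = 1826, so 2048 > 1826.

t = 11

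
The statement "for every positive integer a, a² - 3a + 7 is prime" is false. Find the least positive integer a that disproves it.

a = 6

Check each positive integer a in order until a² - 3a + 7 is not prime.
a = 1: a² - 3a + 7 = 5, prime.
a = 2: a² - 3a + 7 = 5, prime.
a = 3: a² - 3a + 7 = 7, prime.
a = 4: a² - 3a + 7 = 11, prime.
a = 5: a² - 3a + 7 = 17, prime.
a = 6: a² - 3a + 7 = 25 = 5 × 5, composite.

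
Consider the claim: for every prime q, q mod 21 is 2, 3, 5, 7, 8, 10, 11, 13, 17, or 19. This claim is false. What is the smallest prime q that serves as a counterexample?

q = 37

For q = 2, 3, 5, 7, …, 23, 29, 31 the conclusion holds.
q = 37: 37 mod 21 = 16 — not in {2, 3, 5, 7, 8, 10, 11, 13, 17, 19}.
So q = 37 is the smallest counterexample.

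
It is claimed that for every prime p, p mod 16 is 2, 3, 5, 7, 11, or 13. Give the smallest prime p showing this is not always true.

For p = 2, 3, 5, 7, 11, 13 the conclusion holds.
p = 17: 17 mod 16 = 1 — not in {2, 3, 5, 7, 11, 13}.

p = 17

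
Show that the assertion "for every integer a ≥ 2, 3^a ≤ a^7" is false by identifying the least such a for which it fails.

A counterexample is any integer a ≥ 2 such that 3^a > a^7; we check each in order.
For a = 2, 3, 4, 5, …, 16, 17, 18 the conclusion holds.
a = 19: 3^a = 1162261467 and a^7 = 893871739, so 1162261467 > 893871739.

a = 19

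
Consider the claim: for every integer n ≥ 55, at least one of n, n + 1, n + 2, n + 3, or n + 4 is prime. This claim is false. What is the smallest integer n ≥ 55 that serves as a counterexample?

n = 62

A counterexample is any integer n ≥ 55 such that n, n + 1, n + 2, n + 3, n + 4 are all composite; we check each in order.
n = 55: 59 is prime.
n = 56: 59 is prime.
n = 57: 59 is prime.
n = 58: 59 is prime.
n = 59: 59 is prime.
n = 60: 61 is prime.
n = 61: 61 is prime.
n = 62: 62 = 2 × 31; 63 = 3 × 21; 64 = 2 × 32; 65 = 5 × 13; 66 = 2 × 33 — all composite.
Hence n = 62 is a counterexample.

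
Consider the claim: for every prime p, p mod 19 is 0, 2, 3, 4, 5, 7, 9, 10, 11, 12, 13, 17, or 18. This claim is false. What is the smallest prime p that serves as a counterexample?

p = 53

The first 15 eligible values, up to p = 47, all satisfy the conclusion.
p = 53: 53 mod 19 = 15 — not in {0, 2, 3, 4, 5, 7, 9, 10, 11, 12, 13, 17, 18}.
So p = 53 is the smallest counterexample.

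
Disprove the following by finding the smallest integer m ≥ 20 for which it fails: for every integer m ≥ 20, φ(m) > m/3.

A counterexample is any integer m ≥ 20 such that the claim fails; we check each in order.
The first 4 eligible values, up to m = 23, all satisfy the conclusion.
m = 24: φ(24) = 8 and 24/3 = 8, so φ(24) ≤ 24/3.

m = 24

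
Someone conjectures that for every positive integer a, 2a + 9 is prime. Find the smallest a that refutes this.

a = 3

Check each positive integer a in order until 2a + 9 is not prime.
a = 1: 2a + 9 = 11, prime.
a = 2: 2a + 9 = 13, prime.
a = 3: 2a + 9 = 15 = 3 × 5, composite.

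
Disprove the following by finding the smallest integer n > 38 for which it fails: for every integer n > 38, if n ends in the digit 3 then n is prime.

n = 63

Check each integer n > 38 in order until n ends in the digit 3 but n is not prime.
For n = 43, 53 the conclusion holds.
n = 63: 63 ends in 3; 63 = 3 × 21, composite.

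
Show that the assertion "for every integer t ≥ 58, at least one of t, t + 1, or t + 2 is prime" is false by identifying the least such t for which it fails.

A counterexample is any integer t ≥ 58 such that t, t + 1, t + 2 are all composite; we check each in order.
The first 4 eligible values, up to t = 61, all satisfy the conclusion.
t = 62: 62 = 2 × 31; 63 = 3 × 21; 64 = 2 × 32 — all composite.

t = 62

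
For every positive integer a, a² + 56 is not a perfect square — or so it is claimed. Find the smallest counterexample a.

a = 5

A counterexample is any positive integer a such that a² + 56 is a perfect square; we check each in order.
For a = 1, 2, 3, 4 the conclusion holds.
a = 5: 5² + 56 = 81 = 9², a perfect square.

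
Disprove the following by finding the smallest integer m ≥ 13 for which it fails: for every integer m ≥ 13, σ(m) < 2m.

For m = 13, 14, 15, 16, 17 the conclusion holds.
m = 18: σ(18) = 39; 39 ≥ 36.

m = 18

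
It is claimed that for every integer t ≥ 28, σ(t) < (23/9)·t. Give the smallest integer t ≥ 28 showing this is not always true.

t = 48

A counterexample is any integer t ≥ 28 such that the claim fails; we check each in order.
The first 20 eligible values, up to t = 47, all satisfy the conclusion.
t = 48: σ(48) = 124; 124 ≥ 368/3.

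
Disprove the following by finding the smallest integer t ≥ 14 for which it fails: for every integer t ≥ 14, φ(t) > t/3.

We need the least integer t ≥ 14 for which the claim fails.
For t = 14, 15, 16, 17 the conclusion holds.
t = 18: φ(18) = 6 and 18/3 = 6, so φ(18) ≤ 18/3.
So t = 18 is the smallest counterexample.

t = 18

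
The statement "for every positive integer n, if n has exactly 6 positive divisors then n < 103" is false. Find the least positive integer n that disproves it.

For n = 12, 18, 20, 28, …, 92, 98, 99 the conclusion holds.
n = 116: τ(116) = 6; 116 ≥ 103.
So n = 116 is the smallest counterexample.

n = 116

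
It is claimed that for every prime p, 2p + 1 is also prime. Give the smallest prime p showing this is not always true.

p = 7

A counterexample is any prime p such that 2p + 1 is not prime; we check each in order.
p = 2: 2p + 1 = 5, prime.
p = 3: 2p + 1 = 7, prime.
p = 5: 2p + 1 = 11, prime.
p = 7: 2p + 1 = 15 = 3 × 5, not prime.
So p = 7 is the smallest counterexample.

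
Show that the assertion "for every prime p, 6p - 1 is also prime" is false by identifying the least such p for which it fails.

Check each prime p in order until 6p - 1 is not prime.
For p = 2, 3, 5, 7 the conclusion holds.
p = 11: 6p - 1 = 65 = 5 × 13, not prime.
So p = 11 is the smallest counterexample.

p = 11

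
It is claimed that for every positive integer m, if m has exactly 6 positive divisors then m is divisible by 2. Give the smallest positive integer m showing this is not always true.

m = 45

We need the least positive integer m for which m has exactly 6 positive divisors but m is not divisible by 2.
For m = 12, 18, 20, 28, 32, 44 the conclusion holds.
m = 45: τ(45) = 6; 45 mod 2 = 1.
So m = 45 is the smallest counterexample.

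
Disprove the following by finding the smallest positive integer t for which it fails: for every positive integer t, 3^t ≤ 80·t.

t = 6

Check each positive integer t in order until 3^t > 80·t.
t = 1: 3^t = 3 and 80·t = 80, so 3 ≤ 80.
t = 2: 3^t = 9 and 80·t = 160, so 9 ≤ 160.
t = 3: 3^t = 27 and 80·t = 240, so 27 ≤ 240.
t = 4: 3^t = 81 and 80·t = 320, so 81 ≤ 320.
t = 5: 3^t = 243 and 80·t = 400, so 243 ≤ 400.
t = 6: 3^t = 729 and 80·t = 480, so 729 > 480.
Thus t = 6 disproves the claim, and no smaller t works.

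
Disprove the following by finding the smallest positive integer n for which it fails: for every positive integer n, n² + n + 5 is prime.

Check each positive integer n in order until n² + n + 5 is not prime.
n = 1: n² + n + 5 = 7, prime.
n = 2: n² + n + 5 = 11, prime.
n = 3: n² + n + 5 = 17, prime.
n = 4: n² + n + 5 = 25 = 5 × 5, composite.
Hence n = 4 is a counterexample.

n = 4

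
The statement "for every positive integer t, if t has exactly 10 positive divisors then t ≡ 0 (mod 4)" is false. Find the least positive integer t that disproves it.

We need the least positive integer t for which t has exactly 10 positive divisors but the claim fails.
For t = 48, 80, 112 the conclusion holds.
t = 162: τ(162) = 10; 162 ≡ 2 (mod 4).

t = 162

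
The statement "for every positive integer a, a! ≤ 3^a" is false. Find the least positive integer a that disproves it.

a = 7

We need the least positive integer a for which a! > 3^a.
For a = 1, 2, 3, 4, 5, 6 the conclusion holds.
a = 7: a! = 5040 and 3^a = 2187, so 5040 > 2187.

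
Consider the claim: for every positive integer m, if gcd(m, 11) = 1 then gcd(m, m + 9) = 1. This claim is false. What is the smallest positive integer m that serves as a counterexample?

For m = 1, 2 the conclusion holds.
m = 3: gcd(3, 12) = 3.

m = 3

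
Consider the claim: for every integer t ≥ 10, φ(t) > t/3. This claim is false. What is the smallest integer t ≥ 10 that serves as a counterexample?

t = 10: φ(10) = 4 and 10/3 = 10/3, so φ(10) > 10/3.
t = 11: φ(11) = 10 and 11/3 = 11/3, so φ(11) > 11/3.
t = 12: φ(12) = 4 and 12/3 = 4, so φ(12) ≤ 12/3.
So t = 12 is the smallest counterexample.

t = 12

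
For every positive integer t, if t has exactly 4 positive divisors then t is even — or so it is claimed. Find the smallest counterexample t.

t = 15

Check each positive integer t in order until t has exactly 4 positive divisors but t is odd.
For t = 6, 8, 10, 14 the conclusion holds.
t = 15: divisors of 15: 1, 3, 5, 15; 15 is odd.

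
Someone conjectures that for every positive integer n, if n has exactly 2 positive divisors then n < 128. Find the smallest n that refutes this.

We need the least positive integer n for which n has exactly 2 positive divisors but the claim fails.
For n = 2, 3, 5, 7, …, 109, 113, 127 the conclusion holds.
n = 131: τ(131) = 2; 131 ≥ 128.

n = 131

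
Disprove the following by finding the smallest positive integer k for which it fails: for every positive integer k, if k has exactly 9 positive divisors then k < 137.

k = 196

A counterexample is any positive integer k such that k has exactly 9 positive divisors but the claim fails; we check each in order.
For k = 36, 100 the conclusion holds.
k = 196: τ(196) = 9; 196 ≥ 137.
Thus k = 196 disproves the claim, and no smaller k works.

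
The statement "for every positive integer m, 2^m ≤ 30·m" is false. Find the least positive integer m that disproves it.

A counterexample is any positive integer m such that 2^m > 30·m; we check each in order.
The first 7 eligible values, up to m = 7, all satisfy the conclusion.
m = 8: 2^m = 256 and 30·m = 240, so 256 > 240.
So m = 8 is the smallest counterexample.

m = 8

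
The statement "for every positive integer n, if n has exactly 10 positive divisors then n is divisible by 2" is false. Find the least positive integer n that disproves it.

n = 405

A counterexample is any positive integer n such that n has exactly 10 positive divisors but n is not divisible by 2; we check each in order.
For n = 48, 80, 112, 162, 176, 208, 272, 304, 368 the conclusion holds.
n = 405: τ(405) = 10; 405 mod 2 = 1.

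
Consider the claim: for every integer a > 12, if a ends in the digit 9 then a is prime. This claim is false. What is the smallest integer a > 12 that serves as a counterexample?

For a = 19, 29 the conclusion holds.
a = 39: 39 ends in 9; 39 = 3 × 13, composite.
Hence a = 39 is a counterexample.

a = 39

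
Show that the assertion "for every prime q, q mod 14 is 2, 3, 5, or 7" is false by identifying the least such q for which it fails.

q = 11

We need the least prime q for which the claim fails.
The first 4 eligible values, up to q = 7, all satisfy the conclusion.
q = 11: 11 mod 14 = 11 — not in {2, 3, 5, 7}.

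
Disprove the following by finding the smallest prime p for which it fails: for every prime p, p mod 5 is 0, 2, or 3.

p = 11

For p = 2, 3, 5, 7 the conclusion holds.
p = 11: 11 mod 5 = 1 — not in {0, 2, 3}.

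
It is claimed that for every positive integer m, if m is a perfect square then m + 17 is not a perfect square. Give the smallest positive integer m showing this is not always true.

m = 64

A counterexample is any positive integer m such that m is a perfect square but m + 17 is a perfect square; we check each in order.
For m = 1, 4, 9, 16, 25, 36, 49 the conclusion holds.
m = 64: 64 = 8² and 64 + 17 = 81 = 9².
Hence m = 64 is a counterexample.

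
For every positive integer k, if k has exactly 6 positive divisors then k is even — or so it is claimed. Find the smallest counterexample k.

We need the least positive integer k for which k has exactly 6 positive divisors but k is odd.
The first 6 eligible values, up to k = 44, all satisfy the conclusion.
k = 45: divisors of 45: 1, 3, 5, 9, 15, 45; 45 is odd.

k = 45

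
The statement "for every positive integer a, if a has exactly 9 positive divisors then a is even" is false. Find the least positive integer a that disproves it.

a = 225

Check each positive integer a in order until a has exactly 9 positive divisors but a is odd.
a = 36: divisors of 36: 9 divisors; 36 is even.
a = 100: divisors of 100: 9 divisors; 100 is even.
a = 196: divisors of 196: 9 divisors; 196 is even.
a = 225: divisors of 225: 9 divisors; 225 is odd.
Hence a = 225 is a counterexample.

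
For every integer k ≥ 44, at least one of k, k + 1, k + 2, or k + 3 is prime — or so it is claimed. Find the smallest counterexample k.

For k = 44, 45, 46, 47 the conclusion holds.
k = 48: 48 = 2 × 24; 49 = 7 × 7; 50 = 2 × 25; 51 = 3 × 17 — all composite.

k = 48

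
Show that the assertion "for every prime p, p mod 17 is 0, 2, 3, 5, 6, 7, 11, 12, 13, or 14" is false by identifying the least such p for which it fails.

p = 43

The first 13 eligible values, up to p = 41, all satisfy the conclusion.
p = 43: 43 mod 17 = 9 — not in {0, 2, 3, 5, 6, 7, 11, 12, 13, 14}.
Thus p = 43 disproves the claim, and no smaller p works.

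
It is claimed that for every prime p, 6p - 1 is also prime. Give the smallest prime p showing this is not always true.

A counterexample is any prime p such that 6p - 1 is not prime; we check each in order.
The first 4 eligible values, up to p = 7, all satisfy the conclusion.
p = 11: 6p - 1 = 65 = 5 × 13, not prime.
Thus p = 11 disproves the claim, and no smaller p works.

p = 11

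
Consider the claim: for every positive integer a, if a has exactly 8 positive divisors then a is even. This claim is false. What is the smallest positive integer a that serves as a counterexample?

a = 105

For a = 24, 30, 40, 42, …, 88, 102, 104 the conclusion holds.
a = 105: divisors of 105: 1, 3, 5, 7, 15, 21, 35, 105; 105 is odd.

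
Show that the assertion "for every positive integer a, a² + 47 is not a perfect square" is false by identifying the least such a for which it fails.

a = 23

Check each positive integer a in order until a² + 47 is a perfect square.
For a = 1, 2, 3, 4, …, 20, 21, 22 the conclusion holds.
a = 23: 23² + 47 = 576 = 24², a perfect square.
So a = 23 is the smallest counterexample.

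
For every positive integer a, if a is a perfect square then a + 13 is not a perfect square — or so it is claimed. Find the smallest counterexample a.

a = 36

A counterexample is any positive integer a such that a is a perfect square but a + 13 is a perfect square; we check each in order.
For a = 1, 4, 9, 16, 25 the conclusion holds.
a = 36: 36 = 6² and 36 + 13 = 49 = 7².
So a = 36 is the smallest counterexample.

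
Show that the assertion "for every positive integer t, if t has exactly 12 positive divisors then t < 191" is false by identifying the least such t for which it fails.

A counterexample is any positive integer t such that t has exactly 12 positive divisors but the claim fails; we check each in order.
For t = 60, 72, 84, 90, …, 150, 156, 160 the conclusion holds.
t = 198: τ(198) = 12; 198 ≥ 191.
Thus t = 198 disproves the claim, and no smaller t works.

t = 198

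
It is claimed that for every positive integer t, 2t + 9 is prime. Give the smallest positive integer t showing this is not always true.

t = 1: 2t + 9 = 11, prime.
t = 2: 2t + 9 = 13, prime.
t = 3: 2t + 9 = 15 = 3 × 5, composite.
Thus t = 3 disproves the claim, and no smaller t works.

t = 3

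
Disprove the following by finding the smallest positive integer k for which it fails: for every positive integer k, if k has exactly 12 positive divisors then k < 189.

A counterexample is any positive integer k such that k has exactly 12 positive divisors but the claim fails; we check each in order.
The first 12 eligible values, up to k = 160, all satisfy the conclusion.
k = 198: τ(198) = 12; 198 ≥ 189.
So k = 198 is the smallest counterexample.

k = 198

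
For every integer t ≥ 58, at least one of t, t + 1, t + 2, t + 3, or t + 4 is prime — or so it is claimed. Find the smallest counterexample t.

A counterexample is any integer t ≥ 58 such that t, t + 1, t + 2, t + 3, t + 4 are all composite; we check each in order.
For t = 58, 59, 60, 61 the conclusion holds.
t = 62: 62 = 2 × 31; 63 = 3 × 21; 64 = 2 × 32; 65 = 5 × 13; 66 = 2 × 33 — all composite.
Hence t = 62 is a counterexample.

t = 62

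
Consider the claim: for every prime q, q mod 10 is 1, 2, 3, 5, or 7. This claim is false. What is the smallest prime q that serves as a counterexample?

For q = 2, 3, 5, 7, 11, 13, 17 the conclusion holds.
q = 19: 19 mod 10 = 9 — not in {1, 2, 3, 5, 7}.
Thus q = 19 disproves the claim, and no smaller q works.

q = 19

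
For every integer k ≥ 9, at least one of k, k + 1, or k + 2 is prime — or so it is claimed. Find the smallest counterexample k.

k = 14

We need the least integer k ≥ 9 for which k, k + 1, k + 2 are all composite.
For k = 9, 10, 11, 12, 13 the conclusion holds.
k = 14: 14 = 2 × 7; 15 = 3 × 5; 16 = 2 × 8 — all composite.
So k = 14 is the smallest counterexample.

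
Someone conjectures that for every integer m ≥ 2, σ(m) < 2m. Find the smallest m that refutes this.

We need the least integer m ≥ 2 for which the claim fails.
The first 4 eligible values, up to m = 5, all satisfy the conclusion.
m = 6: σ(6) = 12; 12 ≥ 12.

m = 6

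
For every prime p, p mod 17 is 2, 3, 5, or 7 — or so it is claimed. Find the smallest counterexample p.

A counterexample is any prime p such that the claim fails; we check each in order.
The first 4 eligible values, up to p = 7, all satisfy the conclusion.
p = 11: 11 mod 17 = 11 — not in {2, 3, 5, 7}.
Thus p = 11 disproves the claim, and no smaller p works.

p = 11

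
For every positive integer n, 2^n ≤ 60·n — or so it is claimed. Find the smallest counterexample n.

n = 10

A counterexample is any positive integer n such that 2^n > 60·n; we check each in order.
The first 9 eligible values, up to n = 9, all satisfy the conclusion.
n = 10: 2^n = 1024 and 60·n = 600, so 1024 > 600.
So n = 10 is the smallest counterexample.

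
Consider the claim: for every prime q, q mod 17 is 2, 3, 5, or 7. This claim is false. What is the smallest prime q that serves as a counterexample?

q = 11

Check each prime q in order until the claim fails.
The first 4 eligible values, up to q = 7, all satisfy the conclusion.
q = 11: 11 mod 17 = 11 — not in {2, 3, 5, 7}.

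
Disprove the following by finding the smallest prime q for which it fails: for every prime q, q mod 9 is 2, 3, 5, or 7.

Check each prime q in order until the claim fails.
q = 2: 2 mod 9 = 2.
q = 3: 3 mod 9 = 3.
q = 5: 5 mod 9 = 5.
q = 7: 7 mod 9 = 7.
q = 11: 11 mod 9 = 2.
q = 13: 13 mod 9 = 4 — not in {2, 3, 5, 7}.
Hence q = 13 is a counterexample.

q = 13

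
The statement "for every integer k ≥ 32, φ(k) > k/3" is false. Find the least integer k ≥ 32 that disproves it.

We need the least integer k ≥ 32 for which the claim fails.
The first 4 eligible values, up to k = 35, all satisfy the conclusion.
k = 36: φ(36) = 12 and 36/3 = 12, so φ(36) ≤ 36/3.

k = 36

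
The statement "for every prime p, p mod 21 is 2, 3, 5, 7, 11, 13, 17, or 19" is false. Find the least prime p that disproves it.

p = 29

A counterexample is any prime p such that the claim fails; we check each in order.
For p = 2, 3, 5, 7, 11, 13, 17, 19, 23 the conclusion holds.
p = 29: 29 mod 21 = 8 — not in {2, 3, 5, 7, 11, 13, 17, 19}.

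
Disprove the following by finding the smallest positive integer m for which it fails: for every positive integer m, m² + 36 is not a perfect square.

m = 8

m = 1: 1² + 36 = 37, not a perfect square.
m = 2: 2² + 36 = 40, not a perfect square.
m = 3: 3² + 36 = 45, not a perfect square.
m = 4: 4² + 36 = 52, not a perfect square.
m = 5: 5² + 36 = 61, not a perfect square.
m = 6: 6² + 36 = 72, not a perfect square.
m = 7: 7² + 36 = 85, not a perfect square.
m = 8: 8² + 36 = 100 = 10², a perfect square.
Thus m = 8 disproves the claim, and no smaller m works.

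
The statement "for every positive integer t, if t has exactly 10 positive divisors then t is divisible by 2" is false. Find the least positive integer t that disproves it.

We need the least positive integer t for which t has exactly 10 positive divisors but t is not divisible by 2.
The first 9 eligible values, up to t = 368, all satisfy the conclusion.
t = 405: τ(405) = 10; 405 mod 2 = 1.

t = 405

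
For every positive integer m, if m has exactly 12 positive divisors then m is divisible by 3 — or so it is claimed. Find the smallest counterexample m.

For m = 60, 72, 84, 90, 96, 108, 126, 132 the conclusion holds.
m = 140: τ(140) = 12; 140 mod 3 = 2.
Thus m = 140 disproves the claim, and no smaller m works.

m = 140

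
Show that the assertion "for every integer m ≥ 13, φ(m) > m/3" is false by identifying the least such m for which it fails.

m = 18

For m = 13, 14, 15, 16, 17 the conclusion holds.
m = 18: φ(18) = 6 and 18/3 = 6, so φ(18) ≤ 18/3.
So m = 18 is the smallest counterexample.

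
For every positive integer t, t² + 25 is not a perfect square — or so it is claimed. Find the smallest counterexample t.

t = 12

A counterexample is any positive integer t such that t² + 25 is a perfect square; we check each in order.
The first 11 eligible values, up to t = 11, all satisfy the conclusion.
t = 12: 12² + 25 = 169 = 13², a perfect square.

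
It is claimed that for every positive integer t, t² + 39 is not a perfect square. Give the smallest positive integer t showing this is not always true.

t = 5

The first 4 eligible values, up to t = 4, all satisfy the conclusion.
t = 5: 5² + 39 = 64 = 8², a perfect square.
Thus t = 5 disproves the claim, and no smaller t works.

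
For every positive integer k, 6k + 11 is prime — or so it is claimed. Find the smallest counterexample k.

k = 4

We need the least positive integer k for which 6k + 11 is not prime.
k = 1: 6k + 11 = 17, prime.
k = 2: 6k + 11 = 23, prime.
k = 3: 6k + 11 = 29, prime.
k = 4: 6k + 11 = 35 = 5 × 7, composite.
Hence k = 4 is a counterexample.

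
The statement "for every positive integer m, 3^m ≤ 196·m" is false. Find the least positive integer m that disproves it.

Check each positive integer m in order until 3^m > 196·m.
The first 6 eligible values, up to m = 6, all satisfy the conclusion.
m = 7: 3^m = 2187 and 196·m = 1372, so 2187 > 1372.
Hence m = 7 is a counterexample.

m = 7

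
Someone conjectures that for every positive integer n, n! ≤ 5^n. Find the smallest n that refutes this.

For n = 1, 2, 3, 4, …, 9, 10, 11 the conclusion holds.
n = 12: n! = 479001600 and 5^n = 244140625, so 479001600 > 244140625.
Hence n = 12 is a counterexample.

n = 12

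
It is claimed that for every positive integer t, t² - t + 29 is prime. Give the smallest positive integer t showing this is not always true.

t = 3

We need the least positive integer t for which t² - t + 29 is not prime.
For t = 1, 2 the conclusion holds.
t = 3: t² - t + 29 = 35 = 5 × 7, composite.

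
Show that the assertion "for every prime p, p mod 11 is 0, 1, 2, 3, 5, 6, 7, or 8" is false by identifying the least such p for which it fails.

For p = 2, 3, 5, 7, 11, 13, 17, 19, 23, 29 the conclusion holds.
p = 31: 31 mod 11 = 9 — not in {0, 1, 2, 3, 5, 6, 7, 8}.
Hence p = 31 is a counterexample.

p = 31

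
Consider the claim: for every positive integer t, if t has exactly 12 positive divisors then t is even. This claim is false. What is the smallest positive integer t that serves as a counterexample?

t = 315

We need the least positive integer t for which t has exactly 12 positive divisors but t is odd.
For t = 60, 72, 84, 90, …, 294, 306, 308 the conclusion holds.
t = 315: divisors of 315: 12 divisors; 315 is odd.
Hence t = 315 is a counterexample.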